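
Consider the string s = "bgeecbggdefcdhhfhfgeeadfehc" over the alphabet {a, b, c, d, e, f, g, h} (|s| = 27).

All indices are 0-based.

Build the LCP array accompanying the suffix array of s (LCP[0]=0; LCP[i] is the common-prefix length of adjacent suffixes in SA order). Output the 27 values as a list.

[0, 0, 2, 0, 1, 1, 0, 1, 1, 0, 1, 1, 2, 1, 1, 0, 1, 1, 1, 0, 1, 3, 1, 0, 1, 2, 1]

sorted suffixes:
  #0 SA[0]=21  'adfehc'
  #1 SA[1]=0  'bgeecbggdefcdhhfhfgeeadfehc'
  #2 SA[2]=5  'bggdefcdhhfhfgeeadfehc'
  #3 SA[3]=26  'c'
  #4 SA[4]=4  'cbggdefcdhhfhfgeeadfehc'
  #5 SA[5]=11  'cdhhfhfgeeadfehc'
  #6 SA[6]=8  'defcdhhfhfgeeadfehc'
  #7 SA[7]=22  'dfehc'
  #8 SA[8]=12  'dhhfhfgeeadfehc'
  #9 SA[9]=20  'eadfehc'
  #10 SA[10]=3  'ecbggdefcdhhfhfgeeadfehc'
  #11 SA[11]=19  'eeadfehc'
  #12 SA[12]=2  'eecbggdefcdhhfhfgeeadfehc'
  #13 SA[13]=9  'efcdhhfhfgeeadfehc'
  #14 SA[14]=24  'ehc'
  #15 SA[15]=10  'fcdhhfhfgeeadfehc'
  #16 SA[16]=23  'fehc'
  #17 SA[17]=17  'fgeeadfehc'
  #18 SA[18]=15  'fhfgeeadfehc'
  #19 SA[19]=7  'gdefcdhhfhfgeeadfehc'
  #20 SA[20]=18  'geeadfehc'
  #21 SA[21]=1  'geecbggdefcdhhfhfgeeadfehc'
  #22 SA[22]=6  'ggdefcdhhfhfgeeadfehc'
  #23 SA[23]=25  'hc'
  #24 SA[24]=16  'hfgeeadfehc'
  #25 SA[25]=14  'hfhfgeeadfehc'
  #26 SA[26]=13  'hhfhfgeeadfehc'

SA = [21, 0, 5, 26, 4, 11, 8, 22, 12, 20, 3, 19, 2, 9, 24, 10, 23, 17, 15, 7, 18, 1, 6, 25, 16, 14, 13]
[i] adj suffixes → lcp
  [1] 21/0 → 0 ('')
  [2] 0/5 → 2 ('bg')
  [3] 5/26 → 0 ('')
  [4] 26/4 → 1 ('c')
  [5] 4/11 → 1 ('c')
  [6] 11/8 → 0 ('')
  [7] 8/22 → 1 ('d')
  [8] 22/12 → 1 ('d')
  [9] 12/20 → 0 ('')
  [10] 20/3 → 1 ('e')
  [11] 3/19 → 1 ('e')
  [12] 19/2 → 2 ('ee')
  [13] 2/9 → 1 ('e')
  [14] 9/24 → 1 ('e')
  [15] 24/10 → 0 ('')
  [16] 10/23 → 1 ('f')
  [17] 23/17 → 1 ('f')
  [18] 17/15 → 1 ('f')
  [19] 15/7 → 0 ('')
  [20] 7/18 → 1 ('g')
  [21] 18/1 → 3 ('gee')
  [22] 1/6 → 1 ('g')
  [23] 6/25 → 0 ('')
  [24] 25/16 → 1 ('h')
  [25] 16/14 → 2 ('hf')
  [26] 14/13 → 1 ('h')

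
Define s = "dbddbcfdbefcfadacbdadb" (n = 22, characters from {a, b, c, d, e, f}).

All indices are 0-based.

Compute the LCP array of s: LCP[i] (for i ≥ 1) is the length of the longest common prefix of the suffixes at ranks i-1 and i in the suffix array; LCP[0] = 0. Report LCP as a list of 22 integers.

[0, 1, 2, 0, 1, 1, 2, 1, 0, 1, 2, 0, 2, 1, 2, 2, 2, 1, 0, 0, 1, 1]

rank→(start, suffix):
  0 → (15, 'acbdadb')
  1 → (13, 'adacbdadb')
  2 → (19, 'adb')
  3 → (21, 'b')
  4 → (4, 'bcfdbefcfadacbdadb')
  5 → (17, 'bdadb')
  6 → (1, 'bddbcfdbefcfadacbdadb')
  7 → (8, 'befcfadacbdadb')
  8 → (16, 'cbdadb')
  9 → (11, 'cfadacbdadb')
  10 → (5, 'cfdbefcfadacbdadb')
  11 → (14, 'dacbdadb')
  12 → (18, 'dadb')
  13 → (20, 'db')
  14 → (3, 'dbcfdbefcfadacbdadb')
  15 → (0, 'dbddbcfdbefcfadacbdadb')
  16 → (7, 'dbefcfadacbdadb')
  17 → (2, 'ddbcfdbefcfadacbdadb')
  18 → (9, 'efcfadacbdadb')
  19 → (12, 'fadacbdadb')
  20 → (10, 'fcfadacbdadb')
  21 → (6, 'fdbefcfadacbdadb')

SA = [15, 13, 19, 21, 4, 17, 1, 8, 16, 11, 5, 14, 18, 20, 3, 0, 7, 2, 9, 12, 10, 6]
[i] adj suffixes → lcp
  [1] 15/13 → 1 ('a')
  [2] 13/19 → 2 ('ad')
  [3] 19/21 → 0 ('')
  [4] 21/4 → 1 ('b')
  [5] 4/17 → 1 ('b')
  [6] 17/1 → 2 ('bd')
  [7] 1/8 → 1 ('b')
  [8] 8/16 → 0 ('')
  [9] 16/11 → 1 ('c')
  [10] 11/5 → 2 ('cf')
  [11] 5/14 → 0 ('')
  [12] 14/18 → 2 ('da')
  [13] 18/20 → 1 ('d')
  [14] 20/3 → 2 ('db')
  [15] 3/0 → 2 ('db')
  [16] 0/7 → 2 ('db')
  [17] 7/2 → 1 ('d')
  [18] 2/9 → 0 ('')
  [19] 9/12 → 0 ('')
  [20] 12/10 → 1 ('f')
  [21] 10/6 → 1 ('f')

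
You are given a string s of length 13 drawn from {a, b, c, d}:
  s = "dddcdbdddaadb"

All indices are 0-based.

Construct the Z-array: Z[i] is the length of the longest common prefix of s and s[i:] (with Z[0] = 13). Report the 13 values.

[13, 2, 1, 0, 1, 0, 3, 2, 1, 0, 0, 1, 0]

Z[0]=13
i=1: outside box; Z[1]=2 grow→box=[1,3)
i=2: min(r-i=1, Z[1]=2)=1; Z[2]=1
i=3: outside box; Z[3]=0
i=4: outside box; Z[4]=1 grow→box=[4,5)
i=5: outside box; Z[5]=0
i=6: outside box; Z[6]=3 grow→box=[6,9)
i=7: min(r-i=2, Z[1]=2)=2; Z[7]=2
i=8: min(r-i=1, Z[2]=1)=1; Z[8]=1
i=9: outside box; Z[9]=0
i=10: outside box; Z[10]=0
i=11: outside box; Z[11]=1 grow→box=[11,12)
i=12: outside box; Z[12]=0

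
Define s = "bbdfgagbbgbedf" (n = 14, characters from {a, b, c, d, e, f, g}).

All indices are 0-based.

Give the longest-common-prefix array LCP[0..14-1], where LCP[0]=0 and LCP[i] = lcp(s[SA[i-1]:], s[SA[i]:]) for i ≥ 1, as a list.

[0, 0, 2, 1, 1, 1, 0, 2, 0, 0, 1, 0, 1, 2]

rank→(start, suffix):
  0 → (5, 'agbbgbedf')
  1 → (0, 'bbdfgagbbgbedf')
  2 → (7, 'bbgbedf')
  3 → (1, 'bdfgagbbgbedf')
  4 → (10, 'bedf')
  5 → (8, 'bgbedf')
  6 → (12, 'df')
  7 → (2, 'dfgagbbgbedf')
  8 → (11, 'edf')
  9 → (13, 'f')
  10 → (3, 'fgagbbgbedf')
  11 → (4, 'gagbbgbedf')
  12 → (6, 'gbbgbedf')
  13 → (9, 'gbedf')

SA = [5, 0, 7, 1, 10, 8, 12, 2, 11, 13, 3, 4, 6, 9]
rank  pair      lcp
   1  s[5:],s[0:]  0  ''
   2  s[0:],s[7:]  2  'bb'
   3  s[7:],s[1:]  1  'b'
   4  s[1:],s[10:]  1  'b'
   5  s[10:],s[8:]  1  'b'
   6  s[8:],s[12:]  0  ''
   7  s[12:],s[2:]  2  'df'
   8  s[2:],s[11:]  0  ''
   9  s[11:],s[13:]  0  ''
  10  s[13:],s[3:]  1  'f'
  11  s[3:],s[4:]  0  ''
  12  s[4:],s[6:]  1  'g'
  13  s[6:],s[9:]  2  'gb'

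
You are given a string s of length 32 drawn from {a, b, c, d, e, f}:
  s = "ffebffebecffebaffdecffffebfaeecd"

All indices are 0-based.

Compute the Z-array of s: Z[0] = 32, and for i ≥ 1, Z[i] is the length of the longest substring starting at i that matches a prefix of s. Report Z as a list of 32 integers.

Z[0]=32
i=1: outside box; Z[1]=1 extend→box=[1,2)
i=2: outside box; Z[2]=0
i=3: outside box; Z[3]=0
i=4: outside box; Z[4]=4 extend→box=[4,8)
i=5: min(r-i=3, Z[1]=1)=1; Z[5]=1
i=6: min(r-i=2, Z[2]=0)=0; Z[6]=0
i=7: min(r-i=1, Z[3]=0)=0; Z[7]=0
i=8: outside box; Z[8]=0
i=9: outside box; Z[9]=0
i=10: outside box; Z[10]=4 extend→box=[10,14)
i=11: min(r-i=3, Z[1]=1)=1; Z[11]=1
i=12: min(r-i=2, Z[2]=0)=0; Z[12]=0
i=13: min(r-i=1, Z[3]=0)=0; Z[13]=0
i=14: outside box; Z[14]=0
i=15: outside box; Z[15]=2 extend→box=[15,17)
i=16: min(r-i=1, Z[1]=1)=1; Z[16]=1
i=17: outside box; Z[17]=0
i=18: outside box; Z[18]=0
i=19: outside box; Z[19]=0
i=20: outside box; Z[20]=2 extend→box=[20,22)
i=21: min(r-i=1, Z[1]=1)=1; Z[21]=2 extend→box=[21,23)
i=22: min(r-i=1, Z[1]=1)=1; Z[22]=5 extend→box=[22,27)
i=23: min(r-i=4, Z[1]=1)=1; Z[23]=1
i=24: min(r-i=3, Z[2]=0)=0; Z[24]=0
i=25: min(r-i=2, Z[3]=0)=0; Z[25]=0
i=26: min(r-i=1, Z[4]=4)=1; Z[26]=1
i=27: outside box; Z[27]=0
i=28: outside box; Z[28]=0
i=29: outside box; Z[29]=0
i=30: outside box; Z[30]=0
i=31: outside box; Z[31]=0

[32, 1, 0, 0, 4, 1, 0, 0, 0, 0, 4, 1, 0, 0, 0, 2, 1, 0, 0, 0, 2, 2, 5, 1, 0, 0, 1, 0, 0, 0, 0, 0]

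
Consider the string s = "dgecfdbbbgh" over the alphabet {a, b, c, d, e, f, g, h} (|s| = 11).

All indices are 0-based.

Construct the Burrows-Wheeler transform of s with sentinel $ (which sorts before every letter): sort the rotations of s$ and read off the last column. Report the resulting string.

rank  rotation      last
    0  $dgecfdbbbgh  h
    1  bbbgh$dgecfd  d
    2  bbgh$dgecfdb  b
    3  bgh$dgecfdbb  b
    4  cfdbbbgh$dge  e
    5  dbbbgh$dgecf  f
    6  dgecfdbbbgh$  $
    7  ecfdbbbgh$dg  g
    8  fdbbbgh$dgec  c
    9  gecfdbbbgh$d  d
   10  gh$dgecfdbbb  b
   11  h$dgecfdbbbg  g

hdbbef$gcdbg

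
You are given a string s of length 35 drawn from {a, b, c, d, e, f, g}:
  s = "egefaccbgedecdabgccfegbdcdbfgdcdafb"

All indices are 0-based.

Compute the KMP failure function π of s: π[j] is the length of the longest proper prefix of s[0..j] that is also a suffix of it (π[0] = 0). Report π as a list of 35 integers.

[0, 0, 1, 0, 0, 0, 0, 0, 0, 1, 0, 1, 0, 0, 0, 0, 0, 0, 0, 0, 1, 2, 0, 0, 0, 0, 0, 0, 0, 0, 0, 0, 0, 0, 0]

π[0] = 0
j=1 s[j]='g': π[1]=0 (border '')
j=2 s[j]='e': π[2]=1 (border 'e')
j=3 s[j]='f': k: 1→0; π[3]=0 (border '')
j=4 s[j]='a': π[4]=0 (border '')
j=5 s[j]='c': π[5]=0 (border '')
j=6 s[j]='c': π[6]=0 (border '')
j=7 s[j]='b': π[7]=0 (border '')
j=8 s[j]='g': π[8]=0 (border '')
j=9 s[j]='e': π[9]=1 (border 'e')
j=10 s[j]='d': k: 1→0; π[10]=0 (border '')
j=11 s[j]='e': π[11]=1 (border 'e')
j=12 s[j]='c': k: 1→0; π[12]=0 (border '')
j=13 s[j]='d': π[13]=0 (border '')
j=14 s[j]='a': π[14]=0 (border '')
j=15 s[j]='b': π[15]=0 (border '')
j=16 s[j]='g': π[16]=0 (border '')
j=17 s[j]='c': π[17]=0 (border '')
j=18 s[j]='c': π[18]=0 (border '')
j=19 s[j]='f': π[19]=0 (border '')
j=20 s[j]='e': π[20]=1 (border 'e')
j=21 s[j]='g': π[21]=2 (border 'eg')
j=22 s[j]='b': k: 2→0; π[22]=0 (border '')
j=23 s[j]='d': π[23]=0 (border '')
j=24 s[j]='c': π[24]=0 (border '')
j=25 s[j]='d': π[25]=0 (border '')
j=26 s[j]='b': π[26]=0 (border '')
j=27 s[j]='f': π[27]=0 (border '')
j=28 s[j]='g': π[28]=0 (border '')
j=29 s[j]='d': π[29]=0 (border '')
j=30 s[j]='c': π[30]=0 (border '')
j=31 s[j]='d': π[31]=0 (border '')
j=32 s[j]='a': π[32]=0 (border '')
j=33 s[j]='f': π[33]=0 (border '')
j=34 s[j]='b': π[34]=0 (border '')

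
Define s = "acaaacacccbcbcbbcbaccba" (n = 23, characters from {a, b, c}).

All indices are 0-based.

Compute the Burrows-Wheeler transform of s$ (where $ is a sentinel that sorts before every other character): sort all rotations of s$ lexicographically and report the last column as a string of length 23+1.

abca$abccccbccaacbbbcaca

rank  rotation                  last
    0  $acaaacacccbcbcbbcbaccba  a
    1  a$acaaacacccbcbcbbcbaccb  b
    2  aaacacccbcbcbbcbaccba$ac  c
    3  aacacccbcbcbbcbaccba$aca  a
    4  acaaacacccbcbcbbcbaccba$  $
    5  acacccbcbcbbcbaccba$acaa  a
    6  accba$acaaacacccbcbcbbcb  b
    7  acccbcbcbbcbaccba$acaaac  c
    8  ba$acaaacacccbcbcbbcbacc  c
    9  baccba$acaaacacccbcbcbbc  c
   10  bbcbaccba$acaaacacccbcbc  c
   11  bcbaccba$acaaacacccbcbcb  b
   12  bcbbcbaccba$acaaacacccbc  c
   13  bcbcbbcbaccba$acaaacaccc  c
   14  caaacacccbcbcbbcbaccba$a  a
   15  cacccbcbcbbcbaccba$acaaa  a
   16  cba$acaaacacccbcbcbbcbac  c
   17  cbaccba$acaaacacccbcbcbb  b
   18  cbbcbaccba$acaaacacccbcb  b
   19  cbcbbcbaccba$acaaacacccb  b
   20  cbcbcbbcbaccba$acaaacacc  c
   21  ccba$acaaacacccbcbcbbcba  a
   22  ccbcbcbbcbaccba$acaaacac  c
   23  cccbcbcbbcbaccba$acaaaca  a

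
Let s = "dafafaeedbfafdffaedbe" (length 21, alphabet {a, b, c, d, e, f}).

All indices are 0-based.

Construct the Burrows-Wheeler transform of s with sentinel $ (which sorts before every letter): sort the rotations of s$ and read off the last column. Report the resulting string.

efffdfdd$eefbaeafaabad

rank  rotation                last
    0  $dafafaeedbfafdffaedbe  e
    1  aedbe$dafafaeedbfafdff  f
    2  aeedbfafdffaedbe$dafaf  f
    3  afaeedbfafdffaedbe$daf  f
    4  afafaeedbfafdffaedbe$d  d
    5  afdffaedbe$dafafaeedbf  f
    6  be$dafafaeedbfafdffaed  d
    7  bfafdffaedbe$dafafaeed  d
    8  dafafaeedbfafdffaedbe$  $
    9  dbe$dafafaeedbfafdffae  e
   10  dbfafdffaedbe$dafafaee  e
   11  dffaedbe$dafafaeedbfaf  f
   12  e$dafafaeedbfafdffaedb  b
   13  edbe$dafafaeedbfafdffa  a
   14  edbfafdffaedbe$dafafae  e
   15  eedbfafdffaedbe$dafafa  a
   16  faedbe$dafafaeedbfafdf  f
   17  faeedbfafdffaedbe$dafa  a
   18  fafaeedbfafdffaedbe$da  a
   19  fafdffaedbe$dafafaeedb  b
   20  fdffaedbe$dafafaeedbfa  a
   21  ffaedbe$dafafaeedbfafd  d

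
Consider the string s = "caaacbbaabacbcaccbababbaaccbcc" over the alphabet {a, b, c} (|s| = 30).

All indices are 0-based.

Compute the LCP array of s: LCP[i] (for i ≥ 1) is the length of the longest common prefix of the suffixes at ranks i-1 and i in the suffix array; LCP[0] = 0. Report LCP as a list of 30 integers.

rank→(start, suffix):
  0 → (1, 'aaacbbaabacbcaccbababbaaccbcc')
  1 → (7, 'aabacbcaccbababbaaccbcc')
  2 → (2, 'aacbbaabacbcaccbababbaaccbcc')
  3 → (23, 'aaccbcc')
  4 → (18, 'ababbaaccbcc')
  5 → (8, 'abacbcaccbababbaaccbcc')
  6 → (20, 'abbaaccbcc')
  7 → (3, 'acbbaabacbcaccbababbaaccbcc')
  8 → (10, 'acbcaccbababbaaccbcc')
  9 → (14, 'accbababbaaccbcc')
  10 → (24, 'accbcc')
  11 → (6, 'baabacbcaccbababbaaccbcc')
  12 → (22, 'baaccbcc')
  13 → (17, 'bababbaaccbcc')
  14 → (19, 'babbaaccbcc')
  15 → (9, 'bacbcaccbababbaaccbcc')
  16 → (5, 'bbaabacbcaccbababbaaccbcc')
  17 → (21, 'bbaaccbcc')
  18 → (12, 'bcaccbababbaaccbcc')
  19 → (27, 'bcc')
  20 → (29, 'c')
  21 → (0, 'caaacbbaabacbcaccbababbaaccbcc')
  22 → (13, 'caccbababbaaccbcc')
  23 → (16, 'cbababbaaccbcc')
  24 → (4, 'cbbaabacbcaccbababbaaccbcc')
  25 → (11, 'cbcaccbababbaaccbcc')
  26 → (26, 'cbcc')
  27 → (28, 'cc')
  28 → (15, 'ccbababbaaccbcc')
  29 → (25, 'ccbcc')

SA = [1, 7, 2, 23, 18, 8, 20, 3, 10, 14, 24, 6, 22, 17, 19, 9, 5, 21, 12, 27, 29, 0, 13, 16, 4, 11, 26, 28, 15, 25]
i: (SA[i-1],SA[i]) lcp shared
  1: (1,7) 2 'aa'
  2: (7,2) 2 'aa'
  3: (2,23) 3 'aac'
  4: (23,18) 1 'a'
  5: (18,8) 3 'aba'
  6: (8,20) 2 'ab'
  7: (20,3) 1 'a'
  8: (3,10) 3 'acb'
  9: (10,14) 2 'ac'
  10: (14,24) 4 'accb'
  11: (24,6) 0 ''
  12: (6,22) 3 'baa'
  13: (22,17) 2 'ba'
  14: (17,19) 3 'bab'
  15: (19,9) 2 'ba'
  16: (9,5) 1 'b'
  17: (5,21) 4 'bbaa'
  18: (21,12) 1 'b'
  19: (12,27) 2 'bc'
  20: (27,29) 0 ''
  21: (29,0) 1 'c'
  22: (0,13) 2 'ca'
  23: (13,16) 1 'c'
  24: (16,4) 2 'cb'
  25: (4,11) 2 'cb'
  26: (11,26) 3 'cbc'
  27: (26,28) 1 'c'
  28: (28,15) 2 'cc'
  29: (15,25) 3 'ccb'

[0, 2, 2, 3, 1, 3, 2, 1, 3, 2, 4, 0, 3, 2, 3, 2, 1, 4, 1, 2, 0, 1, 2, 1, 2, 2, 3, 1, 2, 3]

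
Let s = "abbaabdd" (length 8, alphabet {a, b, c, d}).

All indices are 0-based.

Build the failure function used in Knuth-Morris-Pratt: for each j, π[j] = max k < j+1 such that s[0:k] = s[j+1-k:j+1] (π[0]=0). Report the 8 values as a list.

π[0] = 0
j=1 s[j]='b': π[1]=0 (border '')
j=2 s[j]='b': π[2]=0 (border '')
j=3 s[j]='a': π[3]=1 (border 'a')
j=4 s[j]='a': k: 1→0; π[4]=1 (border 'a')
j=5 s[j]='b': π[5]=2 (border 'ab')
j=6 s[j]='d': k: 2→0; π[6]=0 (border '')
j=7 s[j]='d': π[7]=0 (border '')

[0, 0, 0, 1, 1, 2, 0, 0]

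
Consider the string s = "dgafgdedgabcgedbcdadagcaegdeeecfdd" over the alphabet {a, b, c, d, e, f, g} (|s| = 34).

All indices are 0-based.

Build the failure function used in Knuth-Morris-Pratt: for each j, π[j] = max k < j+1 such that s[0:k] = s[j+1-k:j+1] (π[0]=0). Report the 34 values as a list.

[0, 0, 0, 0, 0, 1, 0, 1, 2, 3, 0, 0, 0, 0, 1, 0, 0, 1, 0, 1, 0, 0, 0, 0, 0, 0, 1, 0, 0, 0, 0, 0, 1, 1]

π[0] = 0
j=1 s[j]='g': π[1]=0 (border '')
j=2 s[j]='a': π[2]=0 (border '')
j=3 s[j]='f': π[3]=0 (border '')
j=4 s[j]='g': π[4]=0 (border '')
j=5 s[j]='d': π[5]=1 (border 'd')
j=6 s[j]='e': k: 1→0; π[6]=0 (border '')
j=7 s[j]='d': π[7]=1 (border 'd')
j=8 s[j]='g': π[8]=2 (border 'dg')
j=9 s[j]='a': π[9]=3 (border 'dga')
j=10 s[j]='b': k: 3→0; π[10]=0 (border '')
j=11 s[j]='c': π[11]=0 (border '')
j=12 s[j]='g': π[12]=0 (border '')
j=13 s[j]='e': π[13]=0 (border '')
j=14 s[j]='d': π[14]=1 (border 'd')
j=15 s[j]='b': k: 1→0; π[15]=0 (border '')
j=16 s[j]='c': π[16]=0 (border '')
j=17 s[j]='d': π[17]=1 (border 'd')
j=18 s[j]='a': k: 1→0; π[18]=0 (border '')
j=19 s[j]='d': π[19]=1 (border 'd')
j=20 s[j]='a': k: 1→0; π[20]=0 (border '')
j=21 s[j]='g': π[21]=0 (border '')
j=22 s[j]='c': π[22]=0 (border '')
j=23 s[j]='a': π[23]=0 (border '')
j=24 s[j]='e': π[24]=0 (border '')
j=25 s[j]='g': π[25]=0 (border '')
j=26 s[j]='d': π[26]=1 (border 'd')
j=27 s[j]='e': k: 1→0; π[27]=0 (border '')
j=28 s[j]='e': π[28]=0 (border '')
j=29 s[j]='e': π[29]=0 (border '')
j=30 s[j]='c': π[30]=0 (border '')
j=31 s[j]='f': π[31]=0 (border '')
j=32 s[j]='d': π[32]=1 (border 'd')
j=33 s[j]='d': k: 1→0; π[33]=1 (border 'd')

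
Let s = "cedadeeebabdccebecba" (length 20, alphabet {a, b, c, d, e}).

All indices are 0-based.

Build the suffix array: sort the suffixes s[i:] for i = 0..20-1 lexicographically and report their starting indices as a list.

sorted suffixes:
  #0 SA[0]=19  'a'
  #1 SA[1]=9  'abdccebecba'
  #2 SA[2]=3  'adeeebabdccebecba'
  #3 SA[3]=18  'ba'
  #4 SA[4]=8  'babdccebecba'
  #5 SA[5]=10  'bdccebecba'
  #6 SA[6]=15  'becba'
  #7 SA[7]=17  'cba'
  #8 SA[8]=12  'ccebecba'
  #9 SA[9]=13  'cebecba'
  #10 SA[10]=0  'cedadeeebabdccebecba'
  #11 SA[11]=2  'dadeeebabdccebecba'
  #12 SA[12]=11  'dccebecba'
  #13 SA[13]=4  'deeebabdccebecba'
  #14 SA[14]=7  'ebabdccebecba'
  #15 SA[15]=14  'ebecba'
  #16 SA[16]=16  'ecba'
  #17 SA[17]=1  'edadeeebabdccebecba'
  #18 SA[18]=6  'eebabdccebecba'
  #19 SA[19]=5  'eeebabdccebecba'

[19, 9, 3, 18, 8, 10, 15, 17, 12, 13, 0, 2, 11, 4, 7, 14, 16, 1, 6, 5]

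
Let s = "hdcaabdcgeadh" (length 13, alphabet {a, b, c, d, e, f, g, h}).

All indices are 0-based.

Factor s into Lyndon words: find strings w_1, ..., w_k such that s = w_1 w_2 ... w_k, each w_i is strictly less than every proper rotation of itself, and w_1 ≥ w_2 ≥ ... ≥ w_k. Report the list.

emit factor 1: 'h' (i=0, period=1)
emit factor 2: 'd' (i=1, period=1)
emit factor 3: 'c' (i=2, period=1)
emit factor 4: 'aabdcgeadh' (i=3, period=10)

["h", "d", "c", "aabdcgeadh"]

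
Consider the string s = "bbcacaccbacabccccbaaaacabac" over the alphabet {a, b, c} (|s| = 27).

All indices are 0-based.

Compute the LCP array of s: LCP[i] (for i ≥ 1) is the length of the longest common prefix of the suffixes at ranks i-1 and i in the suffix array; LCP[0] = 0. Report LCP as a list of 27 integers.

sorted suffixes:
  #0 SA[0]=18  'aaaacabac'
  #1 SA[1]=19  'aaacabac'
  #2 SA[2]=20  'aacabac'
  #3 SA[3]=23  'abac'
  #4 SA[4]=11  'abccccbaaaacabac'
  #5 SA[5]=25  'ac'
  #6 SA[6]=21  'acabac'
  #7 SA[7]=9  'acabccccbaaaacabac'
  #8 SA[8]=3  'acaccbacabccccbaaaacabac'
  #9 SA[9]=5  'accbacabccccbaaaacabac'
  #10 SA[10]=17  'baaaacabac'
  #11 SA[11]=24  'bac'
  #12 SA[12]=8  'bacabccccbaaaacabac'
  #13 SA[13]=0  'bbcacaccbacabccccbaaaacabac'
  #14 SA[14]=1  'bcacaccbacabccccbaaaacabac'
  #15 SA[15]=12  'bccccbaaaacabac'
  #16 SA[16]=26  'c'
  #17 SA[17]=22  'cabac'
  #18 SA[18]=10  'cabccccbaaaacabac'
  #19 SA[19]=2  'cacaccbacabccccbaaaacabac'
  #20 SA[20]=4  'caccbacabccccbaaaacabac'
  #21 SA[21]=16  'cbaaaacabac'
  #22 SA[22]=7  'cbacabccccbaaaacabac'
  #23 SA[23]=15  'ccbaaaacabac'
  #24 SA[24]=6  'ccbacabccccbaaaacabac'
  #25 SA[25]=14  'cccbaaaacabac'
  #26 SA[26]=13  'ccccbaaaacabac'

SA = [18, 19, 20, 23, 11, 25, 21, 9, 3, 5, 17, 24, 8, 0, 1, 12, 26, 22, 10, 2, 4, 16, 7, 15, 6, 14, 13]
[i] adj suffixes → lcp
  [1] 18/19 → 3 ('aaa')
  [2] 19/20 → 2 ('aa')
  [3] 20/23 → 1 ('a')
  [4] 23/11 → 2 ('ab')
  [5] 11/25 → 1 ('a')
  [6] 25/21 → 2 ('ac')
  [7] 21/9 → 4 ('acab')
  [8] 9/3 → 3 ('aca')
  [9] 3/5 → 2 ('ac')
  [10] 5/17 → 0 ('')
  [11] 17/24 → 2 ('ba')
  [12] 24/8 → 3 ('bac')
  [13] 8/0 → 1 ('b')
  [14] 0/1 → 1 ('b')
  [15] 1/12 → 2 ('bc')
  [16] 12/26 → 0 ('')
  [17] 26/22 → 1 ('c')
  [18] 22/10 → 3 ('cab')
  [19] 10/2 → 2 ('ca')
  [20] 2/4 → 3 ('cac')
  [21] 4/16 → 1 ('c')
  [22] 16/7 → 3 ('cba')
  [23] 7/15 → 1 ('c')
  [24] 15/6 → 4 ('ccba')
  [25] 6/14 → 2 ('cc')
  [26] 14/13 → 3 ('ccc')

[0, 3, 2, 1, 2, 1, 2, 4, 3, 2, 0, 2, 3, 1, 1, 2, 0, 1, 3, 2, 3, 1, 3, 1, 4, 2, 3]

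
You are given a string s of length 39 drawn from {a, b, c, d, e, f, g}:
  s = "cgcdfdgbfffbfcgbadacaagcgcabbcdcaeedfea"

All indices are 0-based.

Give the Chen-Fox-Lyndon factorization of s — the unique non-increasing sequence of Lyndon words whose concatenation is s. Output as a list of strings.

emit factor 1: 'cg' (i=0, period=2)
emit factor 2: 'cdfdg' (i=2, period=5)
emit factor 3: 'bfff' (i=7, period=4)
emit factor 4: 'bfcg' (i=11, period=4)
emit factor 5: 'b' (i=15, period=1)
emit factor 6: 'ad' (i=16, period=2)
emit factor 7: 'ac' (i=18, period=2)
emit factor 8: 'aagcgcabbcdcaeedfe' (i=20, period=18)
emit factor 9: 'a' (i=38, period=1)

["cg", "cdfdg", "bfff", "bfcg", "b", "ad", "ac", "aagcgcabbcdcaeedfe", "a"]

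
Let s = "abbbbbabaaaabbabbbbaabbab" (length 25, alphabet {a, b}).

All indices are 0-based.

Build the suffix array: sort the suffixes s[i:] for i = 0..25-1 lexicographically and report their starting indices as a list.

[8, 9, 19, 10, 23, 6, 20, 11, 14, 0, 24, 7, 18, 22, 5, 13, 17, 21, 4, 12, 16, 3, 15, 2, 1]

rank | idx | suffix
   0 |   8 | aaaabbabbbbaabbab
   1 |   9 | aaabbabbbbaabbab
   2 |  19 | aabbab
   3 |  10 | aabbabbbbaabbab
   4 |  23 | ab
   5 |   6 | abaaaabbabbbbaabbab
   6 |  20 | abbab
   7 |  11 | abbabbbbaabbab
   8 |  14 | abbbbaabbab
   9 |   0 | abbbbbabaaaabbabbbbaabbab
  10 |  24 | b
  11 |   7 | baaaabbabbbbaabbab
  12 |  18 | baabbab
  13 |  22 | bab
  14 |   5 | babaaaabbabbbbaabbab
  15 |  13 | babbbbaabbab
  16 |  17 | bbaabbab
  17 |  21 | bbab
  18 |   4 | bbabaaaabbabbbbaabbab
  19 |  12 | bbabbbbaabbab
  20 |  16 | bbbaabbab
  21 |   3 | bbbabaaaabbabbbbaabbab
  22 |  15 | bbbbaabbab
  23 |   2 | bbbbabaaaabbabbbbaabbab
  24 |   1 | bbbbbabaaaabbabbbbaabbab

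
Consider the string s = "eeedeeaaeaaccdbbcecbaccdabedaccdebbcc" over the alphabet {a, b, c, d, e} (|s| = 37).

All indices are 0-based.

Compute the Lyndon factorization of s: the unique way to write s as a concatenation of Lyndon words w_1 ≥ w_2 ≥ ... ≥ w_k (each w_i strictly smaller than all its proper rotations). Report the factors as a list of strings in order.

emit factor 1: 'e' (i=0, period=1)
emit factor 2: 'e' (i=1, period=1)
emit factor 3: 'e' (i=2, period=1)
emit factor 4: 'dee' (i=3, period=3)
emit factor 5: 'aae' (i=6, period=3)
emit factor 6: 'aaccdbbcecbaccdabedaccdebbcc' (i=9, period=28)

["e", "e", "e", "dee", "aae", "aaccdbbcecbaccdabedaccdebbcc"]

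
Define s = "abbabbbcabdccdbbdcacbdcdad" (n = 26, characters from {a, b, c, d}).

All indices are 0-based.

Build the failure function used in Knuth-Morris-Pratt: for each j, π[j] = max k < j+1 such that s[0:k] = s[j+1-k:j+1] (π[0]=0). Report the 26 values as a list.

[0, 0, 0, 1, 2, 3, 0, 0, 1, 2, 0, 0, 0, 0, 0, 0, 0, 0, 1, 0, 0, 0, 0, 0, 1, 0]

π[0] = 0
j=1 s[j]='b': π[1]=0 (border '')
j=2 s[j]='b': π[2]=0 (border '')
j=3 s[j]='a': π[3]=1 (border 'a')
j=4 s[j]='b': π[4]=2 (border 'ab')
j=5 s[j]='b': π[5]=3 (border 'abb')
j=6 s[j]='b': k: 3→0; π[6]=0 (border '')
j=7 s[j]='c': π[7]=0 (border '')
j=8 s[j]='a': π[8]=1 (border 'a')
j=9 s[j]='b': π[9]=2 (border 'ab')
j=10 s[j]='d': k: 2→0; π[10]=0 (border '')
j=11 s[j]='c': π[11]=0 (border '')
j=12 s[j]='c': π[12]=0 (border '')
j=13 s[j]='d': π[13]=0 (border '')
j=14 s[j]='b': π[14]=0 (border '')
j=15 s[j]='b': π[15]=0 (border '')
j=16 s[j]='d': π[16]=0 (border '')
j=17 s[j]='c': π[17]=0 (border '')
j=18 s[j]='a': π[18]=1 (border 'a')
j=19 s[j]='c': k: 1→0; π[19]=0 (border '')
j=20 s[j]='b': π[20]=0 (border '')
j=21 s[j]='d': π[21]=0 (border '')
j=22 s[j]='c': π[22]=0 (border '')
j=23 s[j]='d': π[23]=0 (border '')
j=24 s[j]='a': π[24]=1 (border 'a')
j=25 s[j]='d': k: 1→0; π[25]=0 (border '')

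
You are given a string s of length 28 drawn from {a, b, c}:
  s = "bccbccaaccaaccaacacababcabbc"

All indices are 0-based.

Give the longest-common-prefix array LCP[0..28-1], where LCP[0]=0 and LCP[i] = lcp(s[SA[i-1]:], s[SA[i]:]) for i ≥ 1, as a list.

rank | idx | suffix
   0 |  14 | aacacababcabbc
   1 |  10 | aaccaacacababcabbc
   2 |   6 | aaccaaccaacacababcabbc
   3 |  19 | ababcabbc
   4 |  24 | abbc
   5 |  21 | abcabbc
   6 |  17 | acababcabbc
   7 |  15 | acacababcabbc
   8 |  11 | accaacacababcabbc
   9 |   7 | accaaccaacacababcabbc
  10 |  20 | babcabbc
  11 |  25 | bbc
  12 |  26 | bc
  13 |  22 | bcabbc
  14 |   3 | bccaaccaaccaacacababcabbc
  15 |   0 | bccbccaaccaaccaacacababcabbc
  16 |  27 | c
  17 |  13 | caacacababcabbc
  18 |   9 | caaccaacacababcabbc
  19 |   5 | caaccaaccaacacababcabbc
  20 |  18 | cababcabbc
  21 |  23 | cabbc
  22 |  16 | cacababcabbc
  23 |   2 | cbccaaccaaccaacacababcabbc
  24 |  12 | ccaacacababcabbc
  25 |   8 | ccaaccaacacababcabbc
  26 |   4 | ccaaccaaccaacacababcabbc
  27 |   1 | ccbccaaccaaccaacacababcabbc

SA = [14, 10, 6, 19, 24, 21, 17, 15, 11, 7, 20, 25, 26, 22, 3, 0, 27, 13, 9, 5, 18, 23, 16, 2, 12, 8, 4, 1]
rank  pair      lcp
   1  s[14:],s[10:]  3  'aac'
   2  s[10:],s[6:]  7  'aaccaac'
   3  s[6:],s[19:]  1  'a'
   4  s[19:],s[24:]  2  'ab'
   5  s[24:],s[21:]  2  'ab'
   6  s[21:],s[17:]  1  'a'
   7  s[17:],s[15:]  3  'aca'
   8  s[15:],s[11:]  2  'ac'
   9  s[11:],s[7:]  6  'accaac'
  10  s[7:],s[20:]  0  ''
  11  s[20:],s[25:]  1  'b'
  12  s[25:],s[26:]  1  'b'
  13  s[26:],s[22:]  2  'bc'
  14  s[22:],s[3:]  2  'bc'
  15  s[3:],s[0:]  3  'bcc'
  16  s[0:],s[27:]  0  ''
  17  s[27:],s[13:]  1  'c'
  18  s[13:],s[9:]  4  'caac'
  19  s[9:],s[5:]  8  'caaccaac'
  20  s[5:],s[18:]  2  'ca'
  21  s[18:],s[23:]  3  'cab'
  22  s[23:],s[16:]  2  'ca'
  23  s[16:],s[2:]  1  'c'
  24  s[2:],s[12:]  1  'c'
  25  s[12:],s[8:]  5  'ccaac'
  26  s[8:],s[4:]  9  'ccaaccaac'
  27  s[4:],s[1:]  2  'cc'

[0, 3, 7, 1, 2, 2, 1, 3, 2, 6, 0, 1, 1, 2, 2, 3, 0, 1, 4, 8, 2, 3, 2, 1, 1, 5, 9, 2]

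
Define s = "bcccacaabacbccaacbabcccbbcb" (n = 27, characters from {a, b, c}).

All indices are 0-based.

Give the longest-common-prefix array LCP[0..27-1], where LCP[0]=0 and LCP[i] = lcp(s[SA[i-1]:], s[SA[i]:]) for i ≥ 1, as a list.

sorted suffixes:
  #0 SA[0]=6  'aabacbccaacbabcccbbcb'
  #1 SA[1]=14  'aacbabcccbbcb'
  #2 SA[2]=7  'abacbccaacbabcccbbcb'
  #3 SA[3]=18  'abcccbbcb'
  #4 SA[4]=4  'acaabacbccaacbabcccbbcb'
  #5 SA[5]=15  'acbabcccbbcb'
  #6 SA[6]=9  'acbccaacbabcccbbcb'
  #7 SA[7]=26  'b'
  #8 SA[8]=17  'babcccbbcb'
  #9 SA[9]=8  'bacbccaacbabcccbbcb'
  #10 SA[10]=23  'bbcb'
  #11 SA[11]=24  'bcb'
  #12 SA[12]=11  'bccaacbabcccbbcb'
  #13 SA[13]=0  'bcccacaabacbccaacbabcccbbcb'
  #14 SA[14]=19  'bcccbbcb'
  #15 SA[15]=5  'caabacbccaacbabcccbbcb'
  #16 SA[16]=13  'caacbabcccbbcb'
  #17 SA[17]=3  'cacaabacbccaacbabcccbbcb'
  #18 SA[18]=25  'cb'
  #19 SA[19]=16  'cbabcccbbcb'
  #20 SA[20]=22  'cbbcb'
  #21 SA[21]=10  'cbccaacbabcccbbcb'
  #22 SA[22]=12  'ccaacbabcccbbcb'
  #23 SA[23]=2  'ccacaabacbccaacbabcccbbcb'
  #24 SA[24]=21  'ccbbcb'
  #25 SA[25]=1  'cccacaabacbccaacbabcccbbcb'
  #26 SA[26]=20  'cccbbcb'

SA = [6, 14, 7, 18, 4, 15, 9, 26, 17, 8, 23, 24, 11, 0, 19, 5, 13, 3, 25, 16, 22, 10, 12, 2, 21, 1, 20]
i: (SA[i-1],SA[i]) lcp shared
  1: (6,14) 2 'aa'
  2: (14,7) 1 'a'
  3: (7,18) 2 'ab'
  4: (18,4) 1 'a'
  5: (4,15) 2 'ac'
  6: (15,9) 3 'acb'
  7: (9,26) 0 ''
  8: (26,17) 1 'b'
  9: (17,8) 2 'ba'
  10: (8,23) 1 'b'
  11: (23,24) 1 'b'
  12: (24,11) 2 'bc'
  13: (11,0) 3 'bcc'
  14: (0,19) 4 'bccc'
  15: (19,5) 0 ''
  16: (5,13) 3 'caa'
  17: (13,3) 2 'ca'
  18: (3,25) 1 'c'
  19: (25,16) 2 'cb'
  20: (16,22) 2 'cb'
  21: (22,10) 2 'cb'
  22: (10,12) 1 'c'
  23: (12,2) 3 'cca'
  24: (2,21) 2 'cc'
  25: (21,1) 2 'cc'
  26: (1,20) 3 'ccc'

[0, 2, 1, 2, 1, 2, 3, 0, 1, 2, 1, 1, 2, 3, 4, 0, 3, 2, 1, 2, 2, 2, 1, 3, 2, 2, 3]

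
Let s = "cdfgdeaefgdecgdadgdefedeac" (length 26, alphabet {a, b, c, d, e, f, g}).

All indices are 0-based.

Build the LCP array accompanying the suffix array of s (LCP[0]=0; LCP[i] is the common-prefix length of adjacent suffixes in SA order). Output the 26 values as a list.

[0, 1, 1, 0, 1, 1, 0, 1, 3, 2, 2, 1, 1, 0, 2, 1, 1, 1, 2, 0, 1, 4, 0, 2, 3, 3]

rank→(start, suffix):
  0 → (24, 'ac')
  1 → (15, 'adgdefedeac')
  2 → (6, 'aefgdecgdadgdefedeac')
  3 → (25, 'c')
  4 → (0, 'cdfgdeaefgdecgdadgdefedeac')
  5 → (12, 'cgdadgdefedeac')
  6 → (14, 'dadgdefedeac')
  7 → (22, 'deac')
  8 → (4, 'deaefgdecgdadgdefedeac')
  9 → (10, 'decgdadgdefedeac')
  10 → (18, 'defedeac')
  11 → (1, 'dfgdeaefgdecgdadgdefedeac')
  12 → (16, 'dgdefedeac')
  13 → (23, 'eac')
  14 → (5, 'eaefgdecgdadgdefedeac')
  15 → (11, 'ecgdadgdefedeac')
  16 → (21, 'edeac')
  17 → (19, 'efedeac')
  18 → (7, 'efgdecgdadgdefedeac')
  19 → (20, 'fedeac')
  20 → (2, 'fgdeaefgdecgdadgdefedeac')
  21 → (8, 'fgdecgdadgdefedeac')
  22 → (13, 'gdadgdefedeac')
  23 → (3, 'gdeaefgdecgdadgdefedeac')
  24 → (9, 'gdecgdadgdefedeac')
  25 → (17, 'gdefedeac')

SA = [24, 15, 6, 25, 0, 12, 14, 22, 4, 10, 18, 1, 16, 23, 5, 11, 21, 19, 7, 20, 2, 8, 13, 3, 9, 17]
rank  pair      lcp
   1  s[24:],s[15:]  1  'a'
   2  s[15:],s[6:]  1  'a'
   3  s[6:],s[25:]  0  ''
   4  s[25:],s[0:]  1  'c'
   5  s[0:],s[12:]  1  'c'
   6  s[12:],s[14:]  0  ''
   7  s[14:],s[22:]  1  'd'
   8  s[22:],s[4:]  3  'dea'
   9  s[4:],s[10:]  2  'de'
  10  s[10:],s[18:]  2  'de'
  11  s[18:],s[1:]  1  'd'
  12  s[1:],s[16:]  1  'd'
  13  s[16:],s[23:]  0  ''
  14  s[23:],s[5:]  2  'ea'
  15  s[5:],s[11:]  1  'e'
  16  s[11:],s[21:]  1  'e'
  17  s[21:],s[19:]  1  'e'
  18  s[19:],s[7:]  2  'ef'
  19  s[7:],s[20:]  0  ''
  20  s[20:],s[2:]  1  'f'
  21  s[2:],s[8:]  4  'fgde'
  22  s[8:],s[13:]  0  ''
  23  s[13:],s[3:]  2  'gd'
  24  s[3:],s[9:]  3  'gde'
  25  s[9:],s[17:]  3  'gde'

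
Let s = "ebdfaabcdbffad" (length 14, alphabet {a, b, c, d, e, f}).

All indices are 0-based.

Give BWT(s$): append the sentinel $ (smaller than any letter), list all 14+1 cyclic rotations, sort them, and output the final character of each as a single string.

dfafaedbacb$dfb

rank  rotation         last
    0  $ebdfaabcdbffad  d
    1  aabcdbffad$ebdf  f
    2  abcdbffad$ebdfa  a
    3  ad$ebdfaabcdbff  f
    4  bcdbffad$ebdfaa  a
    5  bdfaabcdbffad$e  e
    6  bffad$ebdfaabcd  d
    7  cdbffad$ebdfaab  b
    8  d$ebdfaabcdbffa  a
    9  dbffad$ebdfaabc  c
   10  dfaabcdbffad$eb  b
   11  ebdfaabcdbffad$  $
   12  faabcdbffad$ebd  d
   13  fad$ebdfaabcdbf  f
   14  ffad$ebdfaabcdb  b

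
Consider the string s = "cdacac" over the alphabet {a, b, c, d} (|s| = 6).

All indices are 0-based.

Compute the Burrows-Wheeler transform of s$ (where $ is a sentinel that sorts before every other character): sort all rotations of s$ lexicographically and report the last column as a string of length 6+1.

rank  rotation last
    0  $cdacac  c
    1  ac$cdac  c
    2  acac$cd  d
    3  c$cdaca  a
    4  cac$cda  a
    5  cdacac$  $
    6  dacac$c  c

ccdaa$c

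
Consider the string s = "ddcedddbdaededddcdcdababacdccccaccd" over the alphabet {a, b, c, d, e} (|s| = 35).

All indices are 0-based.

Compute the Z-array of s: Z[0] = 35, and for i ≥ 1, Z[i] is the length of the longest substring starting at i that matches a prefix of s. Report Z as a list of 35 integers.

Z[0]=35
i=1: fresh scan; Z[1]=1 scan→box=[1,2)
i=2: fresh scan; Z[2]=0
i=3: fresh scan; Z[3]=0
i=4: fresh scan; Z[4]=2 scan→box=[4,6)
i=5: min(r-i=1, Z[1]=1)=1; Z[5]=2 scan→box=[5,7)
i=6: min(r-i=1, Z[1]=1)=1; Z[6]=1
i=7: fresh scan; Z[7]=0
i=8: fresh scan; Z[8]=1 scan→box=[8,9)
i=9: fresh scan; Z[9]=0
i=10: fresh scan; Z[10]=0
i=11: fresh scan; Z[11]=1 scan→box=[11,12)
i=12: fresh scan; Z[12]=0
i=13: fresh scan; Z[13]=2 scan→box=[13,15)
i=14: min(r-i=1, Z[1]=1)=1; Z[14]=3 scan→box=[14,17)
i=15: min(r-i=2, Z[1]=1)=1; Z[15]=1
i=16: min(r-i=1, Z[2]=0)=0; Z[16]=0
i=17: fresh scan; Z[17]=1 scan→box=[17,18)
i=18: fresh scan; Z[18]=0
i=19: fresh scan; Z[19]=1 scan→box=[19,20)
i=20: fresh scan; Z[20]=0
i=21: fresh scan; Z[21]=0
i=22: fresh scan; Z[22]=0
i=23: fresh scan; Z[23]=0
i=24: fresh scan; Z[24]=0
i=25: fresh scan; Z[25]=0
i=26: fresh scan; Z[26]=1 scan→box=[26,27)
i=27: fresh scan; Z[27]=0
i=28: fresh scan; Z[28]=0
i=29: fresh scan; Z[29]=0
i=30: fresh scan; Z[30]=0
i=31: fresh scan; Z[31]=0
i=32: fresh scan; Z[32]=0
i=33: fresh scan; Z[33]=0
i=34: fresh scan; Z[34]=1 scan→box=[34,35)

[35, 1, 0, 0, 2, 2, 1, 0, 1, 0, 0, 1, 0, 2, 3, 1, 0, 1, 0, 1, 0, 0, 0, 0, 0, 0, 1, 0, 0, 0, 0, 0, 0, 0, 1]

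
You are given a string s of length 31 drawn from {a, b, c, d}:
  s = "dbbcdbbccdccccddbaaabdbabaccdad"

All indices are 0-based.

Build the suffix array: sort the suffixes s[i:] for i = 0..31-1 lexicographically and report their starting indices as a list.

[17, 18, 23, 19, 25, 29, 16, 22, 24, 5, 1, 6, 2, 20, 10, 11, 26, 7, 12, 27, 3, 8, 13, 30, 28, 15, 21, 4, 0, 9, 14]

sorted suffixes:
  #0 SA[0]=17  'aaabdbabaccdad'
  #1 SA[1]=18  'aabdbabaccdad'
  #2 SA[2]=23  'abaccdad'
  #3 SA[3]=19  'abdbabaccdad'
  #4 SA[4]=25  'accdad'
  #5 SA[5]=29  'ad'
  #6 SA[6]=16  'baaabdbabaccdad'
  #7 SA[7]=22  'babaccdad'
  #8 SA[8]=24  'baccdad'
  #9 SA[9]=5  'bbccdccccddbaaabdbabaccdad'
  #10 SA[10]=1  'bbcdbbccdccccddbaaabdbabaccdad'
  #11 SA[11]=6  'bccdccccddbaaabdbabaccdad'
  #12 SA[12]=2  'bcdbbccdccccddbaaabdbabaccdad'
  #13 SA[13]=20  'bdbabaccdad'
  #14 SA[14]=10  'ccccddbaaabdbabaccdad'
  #15 SA[15]=11  'cccddbaaabdbabaccdad'
  #16 SA[16]=26  'ccdad'
  #17 SA[17]=7  'ccdccccddbaaabdbabaccdad'
  #18 SA[18]=12  'ccddbaaabdbabaccdad'
  #19 SA[19]=27  'cdad'
  #20 SA[20]=3  'cdbbccdccccddbaaabdbabaccdad'
  #21 SA[21]=8  'cdccccddbaaabdbabaccdad'
  #22 SA[22]=13  'cddbaaabdbabaccdad'
  #23 SA[23]=30  'd'
  #24 SA[24]=28  'dad'
  #25 SA[25]=15  'dbaaabdbabaccdad'
  #26 SA[26]=21  'dbabaccdad'
  #27 SA[27]=4  'dbbccdccccddbaaabdbabaccdad'
  #28 SA[28]=0  'dbbcdbbccdccccddbaaabdbabaccdad'
  #29 SA[29]=9  'dccccddbaaabdbabaccdad'
  #30 SA[30]=14  'ddbaaabdbabaccdad'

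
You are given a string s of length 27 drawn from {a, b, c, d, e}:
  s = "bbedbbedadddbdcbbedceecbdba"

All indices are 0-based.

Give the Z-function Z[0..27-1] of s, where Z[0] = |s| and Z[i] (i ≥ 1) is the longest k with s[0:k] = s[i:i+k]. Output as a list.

Z[0]=27
i=1: fresh scan; Z[1]=1 grow→box=[1,2)
i=2: fresh scan; Z[2]=0
i=3: fresh scan; Z[3]=0
i=4: fresh scan; Z[4]=4 grow→box=[4,8)
i=5: min(r-i=3, Z[1]=1)=1; Z[5]=1
i=6: min(r-i=2, Z[2]=0)=0; Z[6]=0
i=7: min(r-i=1, Z[3]=0)=0; Z[7]=0
i=8: fresh scan; Z[8]=0
i=9: fresh scan; Z[9]=0
i=10: fresh scan; Z[10]=0
i=11: fresh scan; Z[11]=0
i=12: fresh scan; Z[12]=1 grow→box=[12,13)
i=13: fresh scan; Z[13]=0
i=14: fresh scan; Z[14]=0
i=15: fresh scan; Z[15]=4 grow→box=[15,19)
i=16: min(r-i=3, Z[1]=1)=1; Z[16]=1
i=17: min(r-i=2, Z[2]=0)=0; Z[17]=0
i=18: min(r-i=1, Z[3]=0)=0; Z[18]=0
i=19: fresh scan; Z[19]=0
i=20: fresh scan; Z[20]=0
i=21: fresh scan; Z[21]=0
i=22: fresh scan; Z[22]=0
i=23: fresh scan; Z[23]=1 grow→box=[23,24)
i=24: fresh scan; Z[24]=0
i=25: fresh scan; Z[25]=1 grow→box=[25,26)
i=26: fresh scan; Z[26]=0

[27, 1, 0, 0, 4, 1, 0, 0, 0, 0, 0, 0, 1, 0, 0, 4, 1, 0, 0, 0, 0, 0, 0, 1, 0, 1, 0]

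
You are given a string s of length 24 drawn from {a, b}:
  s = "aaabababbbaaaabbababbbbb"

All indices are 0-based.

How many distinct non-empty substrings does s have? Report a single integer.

sorted suffixes:
  #0 SA[0]=10  'aaaabbababbbbb'
  #1 SA[1]=0  'aaabababbbaaaabbababbbbb'
  #2 SA[2]=11  'aaabbababbbbb'
  #3 SA[3]=1  'aabababbbaaaabbababbbbb'
  #4 SA[4]=12  'aabbababbbbb'
  #5 SA[5]=2  'abababbbaaaabbababbbbb'
  #6 SA[6]=4  'ababbbaaaabbababbbbb'
  #7 SA[7]=16  'ababbbbb'
  #8 SA[8]=13  'abbababbbbb'
  #9 SA[9]=6  'abbbaaaabbababbbbb'
  #10 SA[10]=18  'abbbbb'
  #11 SA[11]=23  'b'
  #12 SA[12]=9  'baaaabbababbbbb'
  #13 SA[13]=3  'bababbbaaaabbababbbbb'
  #14 SA[14]=15  'bababbbbb'
  #15 SA[15]=5  'babbbaaaabbababbbbb'
  #16 SA[16]=17  'babbbbb'
  #17 SA[17]=22  'bb'
  #18 SA[18]=8  'bbaaaabbababbbbb'
  #19 SA[19]=14  'bbababbbbb'
  #20 SA[20]=21  'bbb'
  #21 SA[21]=7  'bbbaaaabbababbbbb'
  #22 SA[22]=20  'bbbb'
  #23 SA[23]=19  'bbbbb'

SA = [10, 0, 11, 1, 12, 2, 4, 16, 13, 6, 18, 23, 9, 3, 15, 5, 17, 22, 8, 14, 21, 7, 20, 19]
[i] adj suffixes → lcp
  [1] 10/0 → 3 ('aaa')
  [2] 0/11 → 4 ('aaab')
  [3] 11/1 → 2 ('aa')
  [4] 1/12 → 3 ('aab')
  [5] 12/2 → 1 ('a')
  [6] 2/4 → 4 ('abab')
  [7] 4/16 → 6 ('ababbb')
  [8] 16/13 → 2 ('ab')
  [9] 13/6 → 3 ('abb')
  [10] 6/18 → 4 ('abbb')
  [11] 18/23 → 0 ('')
  [12] 23/9 → 1 ('b')
  [13] 9/3 → 2 ('ba')
  [14] 3/15 → 7 ('bababbb')
  [15] 15/5 → 3 ('bab')
  [16] 5/17 → 5 ('babbb')
  [17] 17/22 → 1 ('b')
  [18] 22/8 → 2 ('bb')
  [19] 8/14 → 3 ('bba')
  [20] 14/21 → 2 ('bb')
  [21] 21/7 → 3 ('bbb')
  [22] 7/20 → 3 ('bbb')
  [23] 20/19 → 4 ('bbbb')

n(n+1)/2 = 24·25/2 = 300
Σ LCP = 0 + 3 + 4 + 2 + 3 + 1 + 4 + 6 + 2 + 3 + 4 + 0 + 1 + 2 + 7 + 3 + 5 + 1 + 2 + 3 + 2 + 3 + 3 + 4 = 68
distinct = 300 − 68 = 232

232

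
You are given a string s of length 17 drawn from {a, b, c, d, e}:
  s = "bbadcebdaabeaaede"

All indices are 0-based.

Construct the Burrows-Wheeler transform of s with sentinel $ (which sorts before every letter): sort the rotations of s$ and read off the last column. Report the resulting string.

rank  rotation            last
    0  $bbadcebdaabeaaede  e
    1  aabeaaede$bbadcebd  d
    2  aaede$bbadcebdaabe  e
    3  abeaaede$bbadcebda  a
    4  adcebdaabeaaede$bb  b
    5  aede$bbadcebdaabea  a
    6  badcebdaabeaaede$b  b
    7  bbadcebdaabeaaede$  $
    8  bdaabeaaede$bbadce  e
    9  beaaede$bbadcebdaa  a
   10  cebdaabeaaede$bbad  d
   11  daabeaaede$bbadceb  b
   12  dcebdaabeaaede$bba  a
   13  de$bbadcebdaabeaae  e
   14  e$bbadcebdaabeaaed  d
   15  eaaede$bbadcebdaab  b
   16  ebdaabeaaede$bbadc  c
   17  ede$bbadcebdaabeaa  a

edeabab$eadbaedbca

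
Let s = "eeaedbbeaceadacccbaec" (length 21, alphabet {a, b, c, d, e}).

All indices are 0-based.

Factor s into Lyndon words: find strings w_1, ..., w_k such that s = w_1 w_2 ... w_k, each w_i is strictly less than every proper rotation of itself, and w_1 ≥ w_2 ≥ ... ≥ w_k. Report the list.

emit factor 1: 'e' (i=0, period=1)
emit factor 2: 'e' (i=1, period=1)
emit factor 3: 'aedbbe' (i=2, period=6)
emit factor 4: 'acead' (i=8, period=5)
emit factor 5: 'acccbaec' (i=13, period=8)

["e", "e", "aedbbe", "acead", "acccbaec"]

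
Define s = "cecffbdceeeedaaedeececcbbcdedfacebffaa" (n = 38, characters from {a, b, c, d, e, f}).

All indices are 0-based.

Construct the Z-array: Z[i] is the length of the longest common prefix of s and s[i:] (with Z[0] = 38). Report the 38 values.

Z[0]=38
i=1: i≥r, start 0; Z[1]=0
i=2: i≥r, start 0; Z[2]=1 extend→box=[2,3)
i=3: i≥r, start 0; Z[3]=0
i=4: i≥r, start 0; Z[4]=0
i=5: i≥r, start 0; Z[5]=0
i=6: i≥r, start 0; Z[6]=0
i=7: i≥r, start 0; Z[7]=2 extend→box=[7,9)
i=8: min(r-i=1, Z[1]=0)=0; Z[8]=0
i=9: i≥r, start 0; Z[9]=0
i=10: i≥r, start 0; Z[10]=0
i=11: i≥r, start 0; Z[11]=0
i=12: i≥r, start 0; Z[12]=0
i=13: i≥r, start 0; Z[13]=0
i=14: i≥r, start 0; Z[14]=0
i=15: i≥r, start 0; Z[15]=0
i=16: i≥r, start 0; Z[16]=0
i=17: i≥r, start 0; Z[17]=0
i=18: i≥r, start 0; Z[18]=0
i=19: i≥r, start 0; Z[19]=3 extend→box=[19,22)
i=20: min(r-i=2, Z[1]=0)=0; Z[20]=0
i=21: min(r-i=1, Z[2]=1)=1; Z[21]=1
i=22: i≥r, start 0; Z[22]=1 extend→box=[22,23)
i=23: i≥r, start 0; Z[23]=0
i=24: i≥r, start 0; Z[24]=0
i=25: i≥r, start 0; Z[25]=1 extend→box=[25,26)
i=26: i≥r, start 0; Z[26]=0
i=27: i≥r, start 0; Z[27]=0
i=28: i≥r, start 0; Z[28]=0
i=29: i≥r, start 0; Z[29]=0
i=30: i≥r, start 0; Z[30]=0
i=31: i≥r, start 0; Z[31]=2 extend→box=[31,33)
i=32: min(r-i=1, Z[1]=0)=0; Z[32]=0
i=33: i≥r, start 0; Z[33]=0
i=34: i≥r, start 0; Z[34]=0
i=35: i≥r, start 0; Z[35]=0
i=36: i≥r, start 0; Z[36]=0
i=37: i≥r, start 0; Z[37]=0

[38, 0, 1, 0, 0, 0, 0, 2, 0, 0, 0, 0, 0, 0, 0, 0, 0, 0, 0, 3, 0, 1, 1, 0, 0, 1, 0, 0, 0, 0, 0, 2, 0, 0, 0, 0, 0, 0]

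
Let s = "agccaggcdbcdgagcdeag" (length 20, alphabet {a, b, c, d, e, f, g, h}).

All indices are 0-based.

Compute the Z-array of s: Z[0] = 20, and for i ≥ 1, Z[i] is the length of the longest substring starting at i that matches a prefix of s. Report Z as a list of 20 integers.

[20, 0, 0, 0, 2, 0, 0, 0, 0, 0, 0, 0, 0, 3, 0, 0, 0, 0, 2, 0]

Z[0]=20
i=1: fresh scan; Z[1]=0
i=2: fresh scan; Z[2]=0
i=3: fresh scan; Z[3]=0
i=4: fresh scan; Z[4]=2 extend→box=[4,6)
i=5: min(r-i=1, Z[1]=0)=0; Z[5]=0
i=6: fresh scan; Z[6]=0
i=7: fresh scan; Z[7]=0
i=8: fresh scan; Z[8]=0
i=9: fresh scan; Z[9]=0
i=10: fresh scan; Z[10]=0
i=11: fresh scan; Z[11]=0
i=12: fresh scan; Z[12]=0
i=13: fresh scan; Z[13]=3 extend→box=[13,16)
i=14: min(r-i=2, Z[1]=0)=0; Z[14]=0
i=15: min(r-i=1, Z[2]=0)=0; Z[15]=0
i=16: fresh scan; Z[16]=0
i=17: fresh scan; Z[17]=0
i=18: fresh scan; Z[18]=2 extend→box=[18,20)
i=19: min(r-i=1, Z[1]=0)=0; Z[19]=0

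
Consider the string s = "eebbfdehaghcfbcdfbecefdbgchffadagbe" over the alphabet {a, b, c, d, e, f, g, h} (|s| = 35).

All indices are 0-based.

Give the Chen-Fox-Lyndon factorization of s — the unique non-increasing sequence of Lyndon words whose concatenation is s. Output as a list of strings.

emit factor 1: 'e' (i=0, period=1)
emit factor 2: 'e' (i=1, period=1)
emit factor 3: 'bbfdeh' (i=2, period=6)
emit factor 4: 'aghcfbcdfbecefdbgchff' (i=8, period=21)
emit factor 5: 'adagbe' (i=29, period=6)

["e", "e", "bbfdeh", "aghcfbcdfbecefdbgchff", "adagbe"]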